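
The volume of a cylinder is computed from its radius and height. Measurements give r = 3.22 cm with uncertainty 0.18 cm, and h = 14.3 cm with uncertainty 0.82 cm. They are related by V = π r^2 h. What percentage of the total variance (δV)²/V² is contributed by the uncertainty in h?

(δV/V)² = (2·δr/r)² + (1·δh/h)²
  r term: (2×0.0559)² = 0.0125
  h term: (1×0.0573)² = 0.00329
Total = 0.0158. Share from h = 0.00329/0.0158 = 0.208.

20.8%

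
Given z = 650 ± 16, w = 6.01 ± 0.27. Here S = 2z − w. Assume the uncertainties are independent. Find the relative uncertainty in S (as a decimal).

0.0247

Absolute uncertainties add in quadrature for a linear combination:
  (2·δz)² = 1020;  (δw)² = 0.0729
δS = √(1020) = 32.0
S = 1290, so δS/S = 32.0/1290 = 0.0247.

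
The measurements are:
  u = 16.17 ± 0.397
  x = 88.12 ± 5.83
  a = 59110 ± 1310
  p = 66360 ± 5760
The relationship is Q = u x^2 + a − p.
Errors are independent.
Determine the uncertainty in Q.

Let w = u·x^2 = 125600. δw/w = √((1·δu/u)² + (2·δx/x)²) = √(0.000603 + 0.0175) = 0.135, so δw = 16900.
Q = w + a − p: δQ = √(δw² + δa² + δp²) = √(2.86e+08 + 1.72e+06 + 3.32e+07) = 17900

17900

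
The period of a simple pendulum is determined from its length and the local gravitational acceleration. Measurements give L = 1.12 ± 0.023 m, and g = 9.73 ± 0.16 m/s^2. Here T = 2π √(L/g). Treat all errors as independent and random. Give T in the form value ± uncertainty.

2.13 ± 0.0280 s

For a monomial T ∝ L^(1/2), g^(-1/2), fractional errors add in quadrature:
  (½·δL/L)² = (0.5×0.0205)² = 0.000105;  (−½·δg/g)² = (-0.5×0.0164)² = 6.76e-05
δT/T = √(0.000173) = 0.0132
T = 2.13 s, so δT = 0.0132 × 2.13 = 0.0280 s.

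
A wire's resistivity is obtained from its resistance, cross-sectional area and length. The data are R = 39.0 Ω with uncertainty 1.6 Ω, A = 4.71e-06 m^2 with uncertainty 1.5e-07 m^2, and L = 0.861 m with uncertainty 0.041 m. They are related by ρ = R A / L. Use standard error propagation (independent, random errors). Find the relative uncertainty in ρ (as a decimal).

Relative error in a monomial: (δρ/ρ)² = Σ (nᵢ · δxᵢ/xᵢ)².
  (1·δR/R)² = (1×0.0410)² = 0.00168;  (1·δA/A)² = (1×0.0318)² = 0.00101;  (-1·δL/L)² = (-1×0.0476)² = 0.00227
δρ/ρ = √(0.00496) = 0.0705

0.0705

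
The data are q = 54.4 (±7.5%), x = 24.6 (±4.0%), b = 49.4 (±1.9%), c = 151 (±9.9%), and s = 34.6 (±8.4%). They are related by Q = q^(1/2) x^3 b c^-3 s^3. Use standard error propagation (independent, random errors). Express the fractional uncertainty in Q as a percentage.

41.0%

Each factor contributes (exponent × relative error)² to (δQ/Q)²:
  (½·δq/q)² = (0.5×0.0750)² = 0.00141;  (3·δx/x)² = (3×0.0400)² = 0.0144;  (1·δb/b)² = (1×0.0190)² = 0.000361;  (-3·δc/c)² = (-3×0.0990)² = 0.0882;  (3·δs/s)² = (3×0.0840)² = 0.0635
δQ/Q = √(0.168) = 0.410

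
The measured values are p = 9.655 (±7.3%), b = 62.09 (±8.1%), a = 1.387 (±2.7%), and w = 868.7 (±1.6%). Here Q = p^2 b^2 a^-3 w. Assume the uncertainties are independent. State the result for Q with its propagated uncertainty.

Relative error in a monomial: (δQ/Q)² = Σ (nᵢ · δxᵢ/xᵢ)².
  (2·δp/p)² = (2×0.0730)² = 0.0213;  (2·δb/b)² = (2×0.0810)² = 0.0262;  (-3·δa/a)² = (-3×0.0270)² = 0.00656;  (1·δw/w)² = (1×0.0160)² = 0.000256
δQ/Q = √(0.0544) = 0.233
Q = 1.17e+08, so δQ = 0.233 × 1.17e+08 = 2.73e+07.

(1.170 ± 0.273) × 10^8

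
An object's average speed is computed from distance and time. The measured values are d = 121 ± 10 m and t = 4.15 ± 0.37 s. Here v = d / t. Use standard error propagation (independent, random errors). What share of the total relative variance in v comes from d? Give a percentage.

(δv/v)² = (1·δd/d)² + (-1·δt/t)²
  d term: (1×0.0826)² = 0.00683
  t term: (-1×0.0892)² = 0.00795
Total = 0.0148. Share from d = 0.00683/0.0148 = 0.462.

46.2%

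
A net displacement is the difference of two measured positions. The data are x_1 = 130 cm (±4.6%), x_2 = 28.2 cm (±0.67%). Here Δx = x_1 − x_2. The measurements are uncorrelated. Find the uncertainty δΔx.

5.98 cm

Δx is a linear combination, so absolute uncertainties add in quadrature:
  (δx_1)² = 35.8;  (δx_2)² = 0.0357
δΔx = √(35.8) = 5.98 cm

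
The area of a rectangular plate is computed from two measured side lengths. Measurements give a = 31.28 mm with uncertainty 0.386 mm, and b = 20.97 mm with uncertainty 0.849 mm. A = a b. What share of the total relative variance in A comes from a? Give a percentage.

(δA/A)² = (1·δa/a)² + (1·δb/b)²
  a term: (1×0.0123)² = 0.000152
  b term: (1×0.0405)² = 0.00164
Total = 0.00179. Share from a = 0.000152/0.00179 = 0.0850.

8.50%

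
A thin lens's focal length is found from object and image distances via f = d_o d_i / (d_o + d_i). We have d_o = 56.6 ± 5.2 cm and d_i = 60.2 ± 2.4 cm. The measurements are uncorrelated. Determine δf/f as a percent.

∂f/∂d_o = (d_i/(d_o+d_i))² = 0.266;  ∂f/∂d_i = (d_o/(d_o+d_i))² = 0.235
δf = √((∂f/∂d_o · δd_o)² + (∂f/∂d_i · δd_i)²) = √(1.91 + 0.318) = 1.49 cm
f = 29.2 cm, so δf/f = 1.49/29.2 = 0.0511.

5.11%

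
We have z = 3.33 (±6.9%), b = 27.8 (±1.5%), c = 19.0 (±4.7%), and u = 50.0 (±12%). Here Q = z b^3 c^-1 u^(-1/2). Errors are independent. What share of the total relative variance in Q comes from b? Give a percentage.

(δQ/Q)² = (1·δz/z)² + (3·δb/b)² + (-1·δc/c)² + (−½·δu/u)²
  z term: (1×0.0690)² = 0.00476
  b term: (3×0.0150)² = 0.00202
  c term: (-1×0.0470)² = 0.00221
  u term: (-0.5×0.120)² = 0.00360
Total = 0.0126. Share from b = 0.00202/0.0126 = 0.161.

16.1%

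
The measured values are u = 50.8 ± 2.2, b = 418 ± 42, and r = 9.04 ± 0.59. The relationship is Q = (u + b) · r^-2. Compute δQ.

0.909

Let w = u + b = 469. δw = √(δu² + δb²) = √(4.84 + 1760) = 42.1, so δw/w = 0.0897.
Q is then a monomial in w, r:
δQ/Q = √((δw/w)² + (-2·δr/r)²) = √(0.00805 + 0.0170) = 0.158
Q = 5.74, so δQ = 0.158 × 5.74 = 0.909.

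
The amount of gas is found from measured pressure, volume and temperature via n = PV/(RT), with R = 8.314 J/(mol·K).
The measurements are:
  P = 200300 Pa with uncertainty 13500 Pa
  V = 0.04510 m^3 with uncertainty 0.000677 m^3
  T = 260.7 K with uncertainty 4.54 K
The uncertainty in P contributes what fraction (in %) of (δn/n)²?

89.6%

(δn/n)² = (1·δP/P)² + (1·δV/V)² + (-1·δT/T)²
  P term: (1×0.0674)² = 0.00454
  V term: (1×0.0150)² = 0.000225
  T term: (-1×0.0174)² = 0.000303
Total = 0.00507. Share from P = 0.00454/0.00507 = 0.896.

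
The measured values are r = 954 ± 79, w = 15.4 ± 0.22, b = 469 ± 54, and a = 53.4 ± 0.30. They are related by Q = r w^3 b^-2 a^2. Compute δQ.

Q is a product of powers, so relative uncertainties combine in quadrature:
  (1·δr/r)² = (1×0.0828)² = 0.00686;  (3·δw/w)² = (3×0.0143)² = 0.00184;  (-2·δb/b)² = (-2×0.115)² = 0.0530;  (2·δa/a)² = (2×0.00562)² = 0.000126
δQ/Q = √(0.0618) = 0.249
Q = 45200, so δQ = 0.249 × 45200 = 11200.

11200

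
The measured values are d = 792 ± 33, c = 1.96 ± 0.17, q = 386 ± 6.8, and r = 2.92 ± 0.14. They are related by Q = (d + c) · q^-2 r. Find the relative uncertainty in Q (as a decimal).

Let u = d + c = 794. δu = √(δd² + δc²) = √(1090 + 0.0289) = 33.0, so δu/u = 0.0416.
Q is then a monomial in u, q, r:
δQ/Q = √((δu/u)² + (-2·δq/q)² + (1·δr/r)²) = √(0.00173 + 0.00124 + 0.00230) = 0.0726

0.0726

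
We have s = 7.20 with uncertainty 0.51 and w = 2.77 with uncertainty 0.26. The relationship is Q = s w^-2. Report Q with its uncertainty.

Relative error in a monomial: (δQ/Q)² = Σ (nᵢ · δxᵢ/xᵢ)².
  (1·δs/s)² = (1×0.0708)² = 0.00502;  (-2·δw/w)² = (-2×0.0939)² = 0.0352
δQ/Q = √(0.0403) = 0.201
Q = 0.938, so δQ = 0.201 × 0.938 = 0.188.

0.938 ± 0.188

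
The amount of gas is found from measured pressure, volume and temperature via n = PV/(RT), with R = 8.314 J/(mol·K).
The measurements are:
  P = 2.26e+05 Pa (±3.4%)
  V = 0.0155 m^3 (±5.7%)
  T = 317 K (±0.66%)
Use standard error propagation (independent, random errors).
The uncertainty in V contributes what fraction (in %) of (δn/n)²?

(δn/n)² = (1·δP/P)² + (1·δV/V)² + (-1·δT/T)²
  P term: (1×0.0340)² = 0.00116
  V term: (1×0.0570)² = 0.00325
  T term: (-1×0.00660)² = 4.36e-05
Total = 0.00445. Share from V = 0.00325/0.00445 = 0.730.

73.0%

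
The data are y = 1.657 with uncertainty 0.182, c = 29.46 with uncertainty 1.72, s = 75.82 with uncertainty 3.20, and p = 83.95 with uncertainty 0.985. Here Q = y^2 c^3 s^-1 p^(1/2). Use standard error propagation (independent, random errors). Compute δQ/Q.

Relative error in a monomial: (δQ/Q)² = Σ (nᵢ · δxᵢ/xᵢ)².
  (2·δy/y)² = (2×0.110)² = 0.0483;  (3·δc/c)² = (3×0.0584)² = 0.0307;  (-1·δs/s)² = (-1×0.0422)² = 0.00178;  (½·δp/p)² = (0.5×0.0117)² = 3.44e-05
δQ/Q = √(0.0808) = 0.284

0.284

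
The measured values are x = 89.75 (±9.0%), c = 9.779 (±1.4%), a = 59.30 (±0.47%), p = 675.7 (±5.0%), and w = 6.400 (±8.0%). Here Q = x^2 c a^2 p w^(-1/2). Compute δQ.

1.42e+10

Each factor contributes (exponent × relative error)² to (δQ/Q)²:
  (2·δx/x)² = (2×0.0900)² = 0.0324;  (1·δc/c)² = (1×0.0140)² = 0.000196;  (2·δa/a)² = (2×0.00470)² = 8.84e-05;  (1·δp/p)² = (1×0.0500)² = 0.00250;  (−½·δw/w)² = (-0.5×0.0800)² = 0.00160
δQ/Q = √(0.0368) = 0.192
Q = 7.398e+10, so δQ = 0.192 × 7.398e+10 = 1.42e+10.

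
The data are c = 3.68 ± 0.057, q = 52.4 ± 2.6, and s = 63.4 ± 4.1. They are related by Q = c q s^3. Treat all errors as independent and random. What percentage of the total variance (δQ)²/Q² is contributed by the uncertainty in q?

(δQ/Q)² = (1·δc/c)² + (1·δq/q)² + (3·δs/s)²
  c term: (1×0.0155)² = 0.000240
  q term: (1×0.0496)² = 0.00246
  s term: (3×0.0647)² = 0.0376
Total = 0.0403. Share from q = 0.00246/0.0403 = 0.0610.

6.10%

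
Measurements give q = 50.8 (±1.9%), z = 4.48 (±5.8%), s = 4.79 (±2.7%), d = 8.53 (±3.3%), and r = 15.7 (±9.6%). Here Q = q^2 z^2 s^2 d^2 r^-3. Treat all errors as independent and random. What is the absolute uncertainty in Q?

For a monomial Q ∝ q^2, z^2, s^2, d^2, r^-3, fractional errors add in quadrature:
  (2·δq/q)² = (2×0.0190)² = 0.00144;  (2·δz/z)² = (2×0.0580)² = 0.0135;  (2·δs/s)² = (2×0.0270)² = 0.00292;  (2·δd/d)² = (2×0.0330)² = 0.00436;  (-3·δr/r)² = (-3×0.0960)² = 0.0829
δQ/Q = √(0.105) = 0.324
Q = 22300, so δQ = 0.324 × 22300 = 7240.

7240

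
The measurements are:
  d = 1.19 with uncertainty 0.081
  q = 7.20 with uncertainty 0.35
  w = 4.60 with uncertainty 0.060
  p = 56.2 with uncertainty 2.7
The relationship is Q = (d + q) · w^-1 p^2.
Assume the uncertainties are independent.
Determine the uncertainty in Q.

Let u = d + q = 8.39. δu = √(δd² + δq²) = √(0.00656 + 0.122) = 0.359, so δu/u = 0.0428.
Q is then a monomial in u, w, p:
δQ/Q = √((δu/u)² + (-1·δw/w)² + (2·δp/p)²) = √(0.00183 + 0.000170 + 0.00923) = 0.106
Q = 5760, so δQ = 0.106 × 5760 = 611.

611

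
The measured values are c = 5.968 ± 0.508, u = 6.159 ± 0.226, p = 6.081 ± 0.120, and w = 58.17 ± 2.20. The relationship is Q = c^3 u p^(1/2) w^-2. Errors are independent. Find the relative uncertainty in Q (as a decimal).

Since Q is a product/quotient, work with relative uncertainties:
  (3·δc/c)² = (3×0.0851)² = 0.0652;  (1·δu/u)² = (1×0.0367)² = 0.00135;  (½·δp/p)² = (0.5×0.0197)² = 9.74e-05;  (-2·δw/w)² = (-2×0.0378)² = 0.00572
δQ/Q = √(0.0724) = 0.269

0.269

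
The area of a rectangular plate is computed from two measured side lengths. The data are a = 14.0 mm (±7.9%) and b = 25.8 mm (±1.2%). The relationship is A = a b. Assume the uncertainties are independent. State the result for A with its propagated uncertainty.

361 ± 28.9 mm^2

For a monomial A ∝ a, b, fractional errors add in quadrature:
  (1·δa/a)² = (1×0.0790)² = 0.00624;  (1·δb/b)² = (1×0.0120)² = 0.000144
δA/A = √(0.00639) = 0.0799
A = 361 mm^2, so δA = 0.0799 × 361 = 28.9 mm^2.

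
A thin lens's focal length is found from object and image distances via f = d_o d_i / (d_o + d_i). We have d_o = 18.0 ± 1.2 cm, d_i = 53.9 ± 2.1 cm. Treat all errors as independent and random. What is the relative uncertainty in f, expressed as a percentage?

5.09%

∂f/∂d_o = (d_i/(d_o+d_i))² = 0.562;  ∂f/∂d_i = (d_o/(d_o+d_i))² = 0.0627
δf = √((∂f/∂d_o · δd_o)² + (∂f/∂d_i · δd_i)²) = √(0.455 + 0.0173) = 0.687 cm
f = 13.5 cm, so δf/f = 0.687/13.5 = 0.0509.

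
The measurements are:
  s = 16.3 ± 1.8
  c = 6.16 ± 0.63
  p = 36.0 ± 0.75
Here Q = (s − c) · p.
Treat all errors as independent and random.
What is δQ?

Let u = s − c = 10.1. δu = √(δs² + δc²) = √(3.24 + 0.397) = 1.91, so δu/u = 0.188.
Q is then a monomial in u, p:
δQ/Q = √((δu/u)² + (1·δp/p)²) = √(0.0354 + 0.000434) = 0.189
Q = 365, so δQ = 0.189 × 365 = 69.1.

69.1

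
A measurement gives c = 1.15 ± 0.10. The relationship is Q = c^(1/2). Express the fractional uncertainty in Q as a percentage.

4.35%

Since Q is a product/quotient, work with relative uncertainties:
  (½·δc/c)² = (0.5×0.0870)² = 0.00189
δQ/Q = √(0.00189) = 0.0435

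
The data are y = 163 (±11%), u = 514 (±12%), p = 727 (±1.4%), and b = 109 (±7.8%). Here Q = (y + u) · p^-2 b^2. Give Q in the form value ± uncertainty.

Let w = y + u = 677. δw = √(δy² + δu²) = √(321 + 3800) = 64.2, so δw/w = 0.0949.
Q is then a monomial in w, p, b:
δQ/Q = √((δw/w)² + (-2·δp/p)² + (2·δb/b)²) = √(0.00900 + 0.000784 + 0.0243) = 0.185
Q = 15.2, so δQ = 0.185 × 15.2 = 2.81.

15.2 ± 2.81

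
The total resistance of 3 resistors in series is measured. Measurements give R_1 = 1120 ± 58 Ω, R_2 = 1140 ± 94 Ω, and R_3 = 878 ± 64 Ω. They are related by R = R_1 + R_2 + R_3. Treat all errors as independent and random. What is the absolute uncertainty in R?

128 Ω

Absolute uncertainties add in quadrature for a linear combination:
  (δR_1)² = 3360;  (δR_2)² = 8840;  (δR_3)² = 4100
δR = √(16300) = 128 Ω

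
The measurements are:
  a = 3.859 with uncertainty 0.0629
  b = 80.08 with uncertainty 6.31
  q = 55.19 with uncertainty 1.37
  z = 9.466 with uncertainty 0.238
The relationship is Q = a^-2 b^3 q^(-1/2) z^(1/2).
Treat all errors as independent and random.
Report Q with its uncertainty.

Products/powers → add relative errors in quadrature, weighted by exponent:
  (-2·δa/a)² = (-2×0.0163)² = 0.00106;  (3·δb/b)² = (3×0.0788)² = 0.0559;  (−½·δq/q)² = (-0.5×0.0248)² = 0.000154;  (½·δz/z)² = (0.5×0.0251)² = 0.000158
δQ/Q = √(0.0573) = 0.239
Q = 14280, so δQ = 0.239 × 14280 = 3420.

14280 ± 3420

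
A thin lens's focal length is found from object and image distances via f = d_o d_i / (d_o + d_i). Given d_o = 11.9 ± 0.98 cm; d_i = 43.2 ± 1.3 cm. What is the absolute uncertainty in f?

∂f/∂d_o = (d_i/(d_o+d_i))² = 0.615;  ∂f/∂d_i = (d_o/(d_o+d_i))² = 0.0466
δf = √((∂f/∂d_o · δd_o)² + (∂f/∂d_i · δd_i)²) = √(0.363 + 0.00368) = 0.605 cm

0.605 cm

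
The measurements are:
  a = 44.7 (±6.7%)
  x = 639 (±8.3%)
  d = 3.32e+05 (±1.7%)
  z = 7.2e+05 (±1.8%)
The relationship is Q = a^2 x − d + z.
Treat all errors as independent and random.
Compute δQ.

2.02e+05

Let p = a^2·x = 1.28e+06. δp/p = √((2·δa/a)² + (1·δx/x)²) = √(0.0180 + 0.00689) = 0.158, so δp = 2.01e+05.
Q = p − d + z: δQ = √(δp² + δd² + δz²) = √(4.05e+10 + 3.19e+07 + 1.68e+08) = 2.02e+05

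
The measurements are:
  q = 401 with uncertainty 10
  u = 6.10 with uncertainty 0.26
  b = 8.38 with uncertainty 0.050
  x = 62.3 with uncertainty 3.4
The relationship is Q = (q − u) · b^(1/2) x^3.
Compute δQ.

Let w = q − u = 395. δw = √(δq² + δu²) = √(100 + 0.0676) = 10.0, so δw/w = 0.0253.
Q is then a monomial in w, b, x:
δQ/Q = √((δw/w)² + (½·δb/b)² + (3·δx/x)²) = √(0.000642 + 8.9e-06 + 0.0268) = 0.166
Q = 2.76e+08, so δQ = 0.166 × 2.76e+08 = 4.58e+07.

4.58e+07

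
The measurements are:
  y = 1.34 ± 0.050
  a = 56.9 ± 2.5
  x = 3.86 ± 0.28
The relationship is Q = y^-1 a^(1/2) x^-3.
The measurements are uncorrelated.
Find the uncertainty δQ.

For a monomial Q ∝ y^-1, a^(1/2), x^-3, fractional errors add in quadrature:
  (-1·δy/y)² = (-1×0.0373)² = 0.00139;  (½·δa/a)² = (0.5×0.0439)² = 0.000483;  (-3·δx/x)² = (-3×0.0725)² = 0.0474
δQ/Q = √(0.0492) = 0.222
Q = 0.0979, so δQ = 0.222 × 0.0979 = 0.0217.

0.0217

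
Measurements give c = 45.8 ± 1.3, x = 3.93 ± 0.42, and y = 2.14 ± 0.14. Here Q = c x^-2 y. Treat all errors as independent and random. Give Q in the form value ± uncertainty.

Since Q is a product/quotient, work with relative uncertainties:
  (1·δc/c)² = (1×0.0284)² = 0.000806;  (-2·δx/x)² = (-2×0.107)² = 0.0457;  (1·δy/y)² = (1×0.0654)² = 0.00428
δQ/Q = √(0.0508) = 0.225
Q = 6.35, so δQ = 0.225 × 6.35 = 1.43.

6.35 ± 1.43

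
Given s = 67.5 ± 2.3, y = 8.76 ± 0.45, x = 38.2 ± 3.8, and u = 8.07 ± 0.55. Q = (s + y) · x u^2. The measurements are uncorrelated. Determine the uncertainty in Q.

Let w = s + y = 76.3. δw = √(δs² + δy²) = √(5.29 + 0.203) = 2.34, so δw/w = 0.0307.
Q is then a monomial in w, x, u:
δQ/Q = √((δw/w)² + (1·δx/x)² + (2·δu/u)²) = √(0.000944 + 0.00990 + 0.0186) = 0.172
Q = 1.9e+05, so δQ = 0.172 × 1.9e+05 = 32500.

32500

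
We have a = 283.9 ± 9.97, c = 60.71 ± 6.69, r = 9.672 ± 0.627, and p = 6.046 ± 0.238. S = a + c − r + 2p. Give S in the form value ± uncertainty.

For a sum/difference, combine absolute errors in quadrature:
  (δa)² = 99.4;  (δc)² = 44.8;  (δr)² = 0.393;  (2·δp)² = 0.227
δS = √(145) = 12.0
S = 347.0.

347.0 ± 12.0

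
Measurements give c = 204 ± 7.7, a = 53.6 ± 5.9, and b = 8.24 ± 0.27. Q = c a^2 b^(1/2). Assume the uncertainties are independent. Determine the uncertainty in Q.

3.77e+05

Products/powers → add relative errors in quadrature, weighted by exponent:
  (1·δc/c)² = (1×0.0377)² = 0.00142;  (2·δa/a)² = (2×0.110)² = 0.0485;  (½·δb/b)² = (0.5×0.0328)² = 0.000268
δQ/Q = √(0.0502) = 0.224
Q = 1.68e+06, so δQ = 0.224 × 1.68e+06 = 3.77e+05.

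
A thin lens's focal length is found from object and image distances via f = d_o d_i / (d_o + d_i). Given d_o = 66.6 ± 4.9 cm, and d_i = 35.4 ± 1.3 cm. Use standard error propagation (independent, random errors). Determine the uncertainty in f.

∂f/∂d_o = (d_i/(d_o+d_i))² = 0.120;  ∂f/∂d_i = (d_o/(d_o+d_i))² = 0.426
δf = √((∂f/∂d_o · δd_o)² + (∂f/∂d_i · δd_i)²) = √(0.348 + 0.307) = 0.810 cm

0.810 cm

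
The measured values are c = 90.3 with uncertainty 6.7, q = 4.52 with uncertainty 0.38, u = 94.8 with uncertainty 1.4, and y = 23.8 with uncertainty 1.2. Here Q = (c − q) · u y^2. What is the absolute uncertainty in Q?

Let w = c − q = 85.8. δw = √(δc² + δq²) = √(44.9 + 0.144) = 6.71, so δw/w = 0.0782.
Q is then a monomial in w, u, y:
δQ/Q = √((δw/w)² + (1·δu/u)² + (2·δy/y)²) = √(0.00612 + 0.000218 + 0.0102) = 0.128
Q = 4.61e+06, so δQ = 0.128 × 4.61e+06 = 5.92e+05.

5.92e+05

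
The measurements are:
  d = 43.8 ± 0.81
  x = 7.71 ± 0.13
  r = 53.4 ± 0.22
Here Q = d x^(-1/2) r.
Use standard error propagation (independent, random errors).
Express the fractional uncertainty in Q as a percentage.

2.07%

Products/powers → add relative errors in quadrature, weighted by exponent:
  (1·δd/d)² = (1×0.0185)² = 0.000342;  (−½·δx/x)² = (-0.5×0.0169)² = 7.11e-05;  (1·δr/r)² = (1×0.00412)² = 1.7e-05
δQ/Q = √(0.000430) = 0.0207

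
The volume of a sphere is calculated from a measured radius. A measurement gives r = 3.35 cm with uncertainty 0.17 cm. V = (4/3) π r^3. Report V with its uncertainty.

V ∝ r^3, so δV/V = |3| · δr/r = 3 × 0.0507 = 0.152.
V = 157 cm^3, so δV = 0.152 × 157 = 24.0 cm^3.

157 ± 24.0 cm^3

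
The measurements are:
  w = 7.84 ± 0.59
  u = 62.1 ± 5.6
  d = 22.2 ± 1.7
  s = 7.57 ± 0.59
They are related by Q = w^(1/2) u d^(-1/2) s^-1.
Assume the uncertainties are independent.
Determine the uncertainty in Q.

Since Q is a product/quotient, work with relative uncertainties:
  (½·δw/w)² = (0.5×0.0753)² = 0.00142;  (1·δu/u)² = (1×0.0902)² = 0.00813;  (−½·δd/d)² = (-0.5×0.0766)² = 0.00147;  (-1·δs/s)² = (-1×0.0779)² = 0.00607
δQ/Q = √(0.0171) = 0.131
Q = 4.88, so δQ = 0.131 × 4.88 = 0.637.

0.637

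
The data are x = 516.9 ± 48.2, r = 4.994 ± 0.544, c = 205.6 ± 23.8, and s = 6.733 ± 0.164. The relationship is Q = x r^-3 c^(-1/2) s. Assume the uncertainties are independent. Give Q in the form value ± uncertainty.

Each factor contributes (exponent × relative error)² to (δQ/Q)²:
  (1·δx/x)² = (1×0.0932)² = 0.00870;  (-3·δr/r)² = (-3×0.109)² = 0.107;  (−½·δc/c)² = (-0.5×0.116)² = 0.00335;  (1·δs/s)² = (1×0.0244)² = 0.000593
δQ/Q = √(0.119) = 0.346
Q = 1.949, so δQ = 0.346 × 1.949 = 0.673.

1.949 ± 0.673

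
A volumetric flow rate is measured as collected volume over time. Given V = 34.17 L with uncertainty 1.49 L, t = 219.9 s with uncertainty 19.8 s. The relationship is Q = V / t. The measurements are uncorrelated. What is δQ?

Products/powers → add relative errors in quadrature, weighted by exponent:
  (1·δV/V)² = (1×0.0436)² = 0.00190;  (-1·δt/t)² = (-1×0.0900)² = 0.00811
δQ/Q = √(0.0100) = 0.100
Q = 0.1554 L/s, so δQ = 0.100 × 0.1554 = 0.0155 L/s.

0.0155 L/s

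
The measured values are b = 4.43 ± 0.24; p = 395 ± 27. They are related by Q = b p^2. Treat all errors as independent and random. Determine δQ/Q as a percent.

14.7%

Relative error in a monomial: (δQ/Q)² = Σ (nᵢ · δxᵢ/xᵢ)².
  (1·δb/b)² = (1×0.0542)² = 0.00294;  (2·δp/p)² = (2×0.0684)² = 0.0187
δQ/Q = √(0.0216) = 0.147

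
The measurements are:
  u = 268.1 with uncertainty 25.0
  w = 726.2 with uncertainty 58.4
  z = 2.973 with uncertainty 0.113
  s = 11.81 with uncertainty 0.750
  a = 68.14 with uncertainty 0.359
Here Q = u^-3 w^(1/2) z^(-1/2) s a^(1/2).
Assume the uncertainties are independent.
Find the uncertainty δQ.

2.3e-05

Products/powers → add relative errors in quadrature, weighted by exponent:
  (-3·δu/u)² = (-3×0.0932)² = 0.0783;  (½·δw/w)² = (0.5×0.0804)² = 0.00162;  (−½·δz/z)² = (-0.5×0.0380)² = 0.000361;  (1·δs/s)² = (1×0.0635)² = 0.00403;  (½·δa/a)² = (0.5×0.00527)² = 6.94e-06
δQ/Q = √(0.0843) = 0.290
Q = 7.907e-05, so δQ = 0.290 × 7.907e-05 = 2.3e-05.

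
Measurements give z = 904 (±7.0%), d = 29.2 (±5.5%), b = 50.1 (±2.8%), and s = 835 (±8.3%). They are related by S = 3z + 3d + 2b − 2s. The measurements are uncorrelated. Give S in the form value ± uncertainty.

1230 ± 235

Sums and differences: (δS)² = Σ (cᵢ δxᵢ)².
  (3·δz)² = 36000;  (3·δd)² = 23.2;  (2·δb)² = 7.87;  (2·δs)² = 19200
δS = √(55300) = 235
S = 1230.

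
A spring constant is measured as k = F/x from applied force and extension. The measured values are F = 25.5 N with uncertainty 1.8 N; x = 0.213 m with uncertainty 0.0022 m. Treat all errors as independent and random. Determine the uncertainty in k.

8.54 N/m

For a monomial k ∝ F, x^-1, fractional errors add in quadrature:
  (1·δF/F)² = (1×0.0706)² = 0.00498;  (-1·δx/x)² = (-1×0.0103)² = 0.000107
δk/k = √(0.00509) = 0.0713
k = 120 N/m, so δk = 0.0713 × 120 = 8.54 N/m.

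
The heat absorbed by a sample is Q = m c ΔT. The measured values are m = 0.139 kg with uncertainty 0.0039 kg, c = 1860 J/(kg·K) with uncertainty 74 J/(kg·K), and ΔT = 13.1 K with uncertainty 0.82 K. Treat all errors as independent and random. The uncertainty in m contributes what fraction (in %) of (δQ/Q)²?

12.5%

(δQ/Q)² = (1·δm/m)² + (1·δc/c)² + (1·δΔT/ΔT)²
  m term: (1×0.0281)² = 0.000787
  c term: (1×0.0398)² = 0.00158
  ΔT term: (1×0.0626)² = 0.00392
Total = 0.00629. Share from m = 0.000787/0.00629 = 0.125.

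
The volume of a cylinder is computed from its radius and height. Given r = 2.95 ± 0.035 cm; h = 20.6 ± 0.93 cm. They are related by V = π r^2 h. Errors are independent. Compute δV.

28.7 cm^3

V is a product of powers, so relative uncertainties combine in quadrature:
  (2·δr/r)² = (2×0.0119)² = 0.000563;  (1·δh/h)² = (1×0.0451)² = 0.00204
δV/V = √(0.00260) = 0.0510
V = 563 cm^3, so δV = 0.0510 × 563 = 28.7 cm^3.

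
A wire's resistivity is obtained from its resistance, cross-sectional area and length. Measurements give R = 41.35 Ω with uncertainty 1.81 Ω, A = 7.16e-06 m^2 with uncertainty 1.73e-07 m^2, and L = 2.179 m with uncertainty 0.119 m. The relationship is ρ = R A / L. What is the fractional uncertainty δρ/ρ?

0.0740

Products/powers → add relative errors in quadrature, weighted by exponent:
  (1·δR/R)² = (1×0.0438)² = 0.00192;  (1·δA/A)² = (1×0.0242)² = 0.000584;  (-1·δL/L)² = (-1×0.0546)² = 0.00298
δρ/ρ = √(0.00548) = 0.0740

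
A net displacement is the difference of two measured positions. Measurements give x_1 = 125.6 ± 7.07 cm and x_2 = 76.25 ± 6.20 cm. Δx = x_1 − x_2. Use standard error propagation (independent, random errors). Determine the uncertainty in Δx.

Each term contributes (cᵢ δxᵢ)² to (δΔx)²:
  (δx_1)² = 50.0;  (δx_2)² = 38.4
δΔx = √(88.4) = 9.40 cm

9.40 cm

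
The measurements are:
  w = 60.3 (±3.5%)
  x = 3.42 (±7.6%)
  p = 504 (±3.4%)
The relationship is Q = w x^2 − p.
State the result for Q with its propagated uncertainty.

Let h = w·x^2 = 705. δh/h = √((1·δw/w)² + (2·δx/x)²) = √(0.00123 + 0.0231) = 0.156, so δh = 110.
Q = h − p: δQ = √(δh² + δp²) = √(12100 + 294) = 111
Q = 201.

201 ± 111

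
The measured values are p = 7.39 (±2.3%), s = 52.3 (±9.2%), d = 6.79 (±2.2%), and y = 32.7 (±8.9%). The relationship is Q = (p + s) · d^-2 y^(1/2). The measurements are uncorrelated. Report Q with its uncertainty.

7.40 ± 0.756

Let u = p + s = 59.7. δu = √(δp² + δs²) = √(0.0289 + 23.2) = 4.81, so δu/u = 0.0807.
Q is then a monomial in u, d, y:
δQ/Q = √((δu/u)² + (-2·δd/d)² + (½·δy/y)²) = √(0.00651 + 0.00194 + 0.00198) = 0.102
Q = 7.40, so δQ = 0.102 × 7.40 = 0.756.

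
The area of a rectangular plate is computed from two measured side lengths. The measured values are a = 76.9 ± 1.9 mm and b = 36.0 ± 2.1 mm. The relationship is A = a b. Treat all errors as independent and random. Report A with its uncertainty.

Products/powers → add relative errors in quadrature, weighted by exponent:
  (1·δa/a)² = (1×0.0247)² = 0.000610;  (1·δb/b)² = (1×0.0583)² = 0.00340
δA/A = √(0.00401) = 0.0634
A = 2770 mm^2, so δA = 0.0634 × 2770 = 175 mm^2.

2770 ± 175 mm^2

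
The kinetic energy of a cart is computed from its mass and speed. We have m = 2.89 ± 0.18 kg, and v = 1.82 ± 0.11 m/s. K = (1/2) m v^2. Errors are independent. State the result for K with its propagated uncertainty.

4.79 ± 0.651 J

Each factor contributes (exponent × relative error)² to (δK/K)²:
  (1·δm/m)² = (1×0.0623)² = 0.00388;  (2·δv/v)² = (2×0.0604)² = 0.0146
δK/K = √(0.0185) = 0.136
K = 4.79 J, so δK = 0.136 × 4.79 = 0.651 J.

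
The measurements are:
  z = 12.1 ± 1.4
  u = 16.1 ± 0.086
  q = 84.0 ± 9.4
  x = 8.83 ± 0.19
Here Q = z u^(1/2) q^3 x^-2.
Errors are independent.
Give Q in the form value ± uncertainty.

Relative error in a monomial: (δQ/Q)² = Σ (nᵢ · δxᵢ/xᵢ)².
  (1·δz/z)² = (1×0.116)² = 0.0134;  (½·δu/u)² = (0.5×0.00534)² = 7.13e-06;  (3·δq/q)² = (3×0.112)² = 0.113;  (-2·δx/x)² = (-2×0.0215)² = 0.00185
δQ/Q = √(0.128) = 0.358
Q = 3.69e+05, so δQ = 0.358 × 3.69e+05 = 1.32e+05.

(3.69 ± 1.32) × 10^5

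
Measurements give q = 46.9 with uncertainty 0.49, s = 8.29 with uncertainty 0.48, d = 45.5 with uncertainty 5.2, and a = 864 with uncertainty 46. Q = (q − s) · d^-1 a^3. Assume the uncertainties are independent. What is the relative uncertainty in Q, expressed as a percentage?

19.7%

Let u = q − s = 38.6. δu = √(δq² + δs²) = √(0.240 + 0.230) = 0.686, so δu/u = 0.0178.
Q is then a monomial in u, d, a:
δQ/Q = √((δu/u)² + (-1·δd/d)² + (3·δa/a)²) = √(0.000316 + 0.0131 + 0.0255) = 0.197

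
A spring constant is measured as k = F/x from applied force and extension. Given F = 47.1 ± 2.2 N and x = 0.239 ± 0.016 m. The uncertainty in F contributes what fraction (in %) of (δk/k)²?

32.7%

(δk/k)² = (1·δF/F)² + (-1·δx/x)²
  F term: (1×0.0467)² = 0.00218
  x term: (-1×0.0669)² = 0.00448
Total = 0.00666. Share from F = 0.00218/0.00666 = 0.327.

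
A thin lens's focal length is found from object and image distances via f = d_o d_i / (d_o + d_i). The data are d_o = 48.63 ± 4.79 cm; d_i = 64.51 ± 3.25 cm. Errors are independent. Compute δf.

∂f/∂d_o = (d_i/(d_o+d_i))² = 0.325;  ∂f/∂d_i = (d_o/(d_o+d_i))² = 0.185
δf = √((∂f/∂d_o · δd_o)² + (∂f/∂d_i · δd_i)²) = √(2.43 + 0.361) = 1.67 cm

1.67 cm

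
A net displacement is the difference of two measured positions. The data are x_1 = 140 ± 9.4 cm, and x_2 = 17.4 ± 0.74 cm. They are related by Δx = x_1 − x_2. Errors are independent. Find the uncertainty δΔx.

9.43 cm

Δx is a linear combination, so absolute uncertainties add in quadrature:
  (δx_1)² = 88.4;  (δx_2)² = 0.548
δΔx = √(88.9) = 9.43 cm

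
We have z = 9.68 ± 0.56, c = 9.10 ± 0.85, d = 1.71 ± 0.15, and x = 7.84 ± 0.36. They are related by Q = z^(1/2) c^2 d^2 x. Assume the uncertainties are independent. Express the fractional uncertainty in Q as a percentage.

Q is a product of powers, so relative uncertainties combine in quadrature:
  (½·δz/z)² = (0.5×0.0579)² = 0.000837;  (2·δc/c)² = (2×0.0934)² = 0.0349;  (2·δd/d)² = (2×0.0877)² = 0.0308;  (1·δx/x)² = (1×0.0459)² = 0.00211
δQ/Q = √(0.0686) = 0.262

26.2%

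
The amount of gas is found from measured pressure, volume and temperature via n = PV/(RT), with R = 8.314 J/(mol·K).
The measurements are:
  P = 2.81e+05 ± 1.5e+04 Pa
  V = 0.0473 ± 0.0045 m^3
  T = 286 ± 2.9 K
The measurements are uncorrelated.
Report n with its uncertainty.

Relative error in a monomial: (δn/n)² = Σ (nᵢ · δxᵢ/xᵢ)².
  (1·δP/P)² = (1×0.0534)² = 0.00285;  (1·δV/V)² = (1×0.0951)² = 0.00905;  (-1·δT/T)² = (-1×0.0101)² = 0.000103
δn/n = √(0.0120) = 0.110
n = 5.59 mol, so δn = 0.110 × 5.59 = 0.612 mol.

5.59 ± 0.612 mol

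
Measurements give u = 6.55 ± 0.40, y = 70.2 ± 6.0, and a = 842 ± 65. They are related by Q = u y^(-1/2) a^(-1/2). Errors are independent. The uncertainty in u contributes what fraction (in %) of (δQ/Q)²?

(δQ/Q)² = (1·δu/u)² + (−½·δy/y)² + (−½·δa/a)²
  u term: (1×0.0611)² = 0.00373
  y term: (-0.5×0.0855)² = 0.00183
  a term: (-0.5×0.0772)² = 0.00149
Total = 0.00705. Share from u = 0.00373/0.00705 = 0.529.

52.9%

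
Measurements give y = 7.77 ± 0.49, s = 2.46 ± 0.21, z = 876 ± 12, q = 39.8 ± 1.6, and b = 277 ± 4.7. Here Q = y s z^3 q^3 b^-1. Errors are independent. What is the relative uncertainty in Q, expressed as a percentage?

Products/powers → add relative errors in quadrature, weighted by exponent:
  (1·δy/y)² = (1×0.0631)² = 0.00398;  (1·δs/s)² = (1×0.0854)² = 0.00729;  (3·δz/z)² = (3×0.0137)² = 0.00169;  (3·δq/q)² = (3×0.0402)² = 0.0145;  (-1·δb/b)² = (-1×0.0170)² = 0.000288
δQ/Q = √(0.0278) = 0.167

16.7%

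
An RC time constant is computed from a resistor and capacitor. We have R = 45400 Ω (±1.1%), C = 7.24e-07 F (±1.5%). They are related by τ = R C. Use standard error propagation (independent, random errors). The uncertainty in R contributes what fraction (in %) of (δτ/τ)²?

(δτ/τ)² = (1·δR/R)² + (1·δC/C)²
  R term: (1×0.0110)² = 0.000121
  C term: (1×0.0150)² = 0.000225
Total = 0.000346. Share from R = 0.000121/0.000346 = 0.350.

35.0%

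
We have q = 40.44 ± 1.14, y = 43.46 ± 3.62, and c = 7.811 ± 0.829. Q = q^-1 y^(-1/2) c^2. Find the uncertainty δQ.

Each factor contributes (exponent × relative error)² to (δQ/Q)²:
  (-1·δq/q)² = (-1×0.0282)² = 0.000795;  (−½·δy/y)² = (-0.5×0.0833)² = 0.00173;  (2·δc/c)² = (2×0.106)² = 0.0451
δQ/Q = √(0.0476) = 0.218
Q = 0.2289, so δQ = 0.218 × 0.2289 = 0.0499.

0.0499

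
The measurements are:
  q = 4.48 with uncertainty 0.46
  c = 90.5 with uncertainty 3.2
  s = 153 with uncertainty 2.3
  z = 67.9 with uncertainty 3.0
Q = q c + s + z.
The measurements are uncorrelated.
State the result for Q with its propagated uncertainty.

626 ± 44.2

Let p = q·c = 405. δp/p = √((1·δq/q)² + (1·δc/c)²) = √(0.0105 + 0.00125) = 0.109, so δp = 44.0.
Q = p + s + z: δQ = √(δp² + δs² + δz²) = √(1940 + 5.29 + 9.00) = 44.2
Q = 626.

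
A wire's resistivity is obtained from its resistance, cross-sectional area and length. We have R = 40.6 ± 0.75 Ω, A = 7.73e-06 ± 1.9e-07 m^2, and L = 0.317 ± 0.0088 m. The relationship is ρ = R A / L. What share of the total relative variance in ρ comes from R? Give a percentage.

19.9%

(δρ/ρ)² = (1·δR/R)² + (1·δA/A)² + (-1·δL/L)²
  R term: (1×0.0185)² = 0.000341
  A term: (1×0.0246)² = 0.000604
  L term: (-1×0.0278)² = 0.000771
Total = 0.00172. Share from R = 0.000341/0.00172 = 0.199.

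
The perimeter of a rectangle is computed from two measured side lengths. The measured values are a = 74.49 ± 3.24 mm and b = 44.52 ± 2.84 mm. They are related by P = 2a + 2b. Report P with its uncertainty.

238.0 ± 8.62 mm

P is a linear combination, so absolute uncertainties add in quadrature:
  (2·δa)² = 42.0;  (2·δb)² = 32.3
δP = √(74.3) = 8.62 mm
P = 238.0 mm.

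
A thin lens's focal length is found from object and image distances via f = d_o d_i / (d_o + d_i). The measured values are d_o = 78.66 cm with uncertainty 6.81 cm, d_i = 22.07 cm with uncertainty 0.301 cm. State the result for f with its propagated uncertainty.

17.23 ± 0.375 cm

∂f/∂d_o = (d_i/(d_o+d_i))² = 0.0480;  ∂f/∂d_i = (d_o/(d_o+d_i))² = 0.610
δf = √((∂f/∂d_o · δd_o)² + (∂f/∂d_i · δd_i)²) = √(0.107 + 0.0337) = 0.375 cm
f = 17.23 cm.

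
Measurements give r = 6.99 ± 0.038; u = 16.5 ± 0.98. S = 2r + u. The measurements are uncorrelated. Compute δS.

0.983

Each term contributes (cᵢ δxᵢ)² to (δS)²:
  (2·δr)² = 0.00578;  (δu)² = 0.960
δS = √(0.966) = 0.983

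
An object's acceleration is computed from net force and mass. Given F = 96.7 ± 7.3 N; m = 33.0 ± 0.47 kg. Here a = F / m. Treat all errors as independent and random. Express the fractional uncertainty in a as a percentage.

7.68%

Products/powers → add relative errors in quadrature, weighted by exponent:
  (1·δF/F)² = (1×0.0755)² = 0.00570;  (-1·δm/m)² = (-1×0.0142)² = 0.000203
δa/a = √(0.00590) = 0.0768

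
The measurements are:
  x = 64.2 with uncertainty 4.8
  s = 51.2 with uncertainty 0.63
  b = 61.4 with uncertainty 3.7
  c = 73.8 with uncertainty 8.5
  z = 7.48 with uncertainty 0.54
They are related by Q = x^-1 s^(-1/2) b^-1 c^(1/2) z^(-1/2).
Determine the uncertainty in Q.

1.31e-05

Since Q is a product/quotient, work with relative uncertainties:
  (-1·δx/x)² = (-1×0.0748)² = 0.00559;  (−½·δs/s)² = (-0.5×0.0123)² = 3.79e-05;  (-1·δb/b)² = (-1×0.0603)² = 0.00363;  (½·δc/c)² = (0.5×0.115)² = 0.00332;  (−½·δz/z)² = (-0.5×0.0722)² = 0.00130
δQ/Q = √(0.0139) = 0.118
Q = 0.000111, so δQ = 0.118 × 0.000111 = 1.31e-05.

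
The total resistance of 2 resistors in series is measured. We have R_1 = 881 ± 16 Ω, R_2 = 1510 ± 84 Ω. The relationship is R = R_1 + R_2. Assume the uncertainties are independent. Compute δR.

For a sum/difference, combine absolute errors in quadrature:
  (δR_1)² = 256;  (δR_2)² = 7060
δR = √(7310) = 85.5 Ω

85.5 Ω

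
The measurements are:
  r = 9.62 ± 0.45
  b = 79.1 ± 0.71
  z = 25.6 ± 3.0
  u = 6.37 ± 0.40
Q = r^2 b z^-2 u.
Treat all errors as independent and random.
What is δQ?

18.5

Relative error in a monomial: (δQ/Q)² = Σ (nᵢ · δxᵢ/xᵢ)².
  (2·δr/r)² = (2×0.0468)² = 0.00875;  (1·δb/b)² = (1×0.00898)² = 8.06e-05;  (-2·δz/z)² = (-2×0.117)² = 0.0549;  (1·δu/u)² = (1×0.0628)² = 0.00394
δQ/Q = √(0.0677) = 0.260
Q = 71.2, so δQ = 0.260 × 71.2 = 18.5.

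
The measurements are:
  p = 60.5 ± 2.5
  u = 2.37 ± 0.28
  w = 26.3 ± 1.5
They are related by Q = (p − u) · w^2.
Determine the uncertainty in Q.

4910

Let h = p − u = 58.1. δh = √(δp² + δu²) = √(6.25 + 0.0784) = 2.52, so δh/h = 0.0433.
Q is then a monomial in h, w:
δQ/Q = √((δh/h)² + (2·δw/w)²) = √(0.00187 + 0.0130) = 0.122
Q = 40200, so δQ = 0.122 × 40200 = 4910.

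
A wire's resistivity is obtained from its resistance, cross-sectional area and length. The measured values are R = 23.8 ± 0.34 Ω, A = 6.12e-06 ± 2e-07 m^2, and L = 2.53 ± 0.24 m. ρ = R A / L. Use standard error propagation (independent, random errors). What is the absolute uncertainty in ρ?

Since ρ is a product/quotient, work with relative uncertainties:
  (1·δR/R)² = (1×0.0143)² = 0.000204;  (1·δA/A)² = (1×0.0327)² = 0.00107;  (-1·δL/L)² = (-1×0.0949)² = 0.00900
δρ/ρ = √(0.0103) = 0.101
ρ = 5.76e-05 Ω·m, so δρ = 0.101 × 5.76e-05 = 5.83e-06 Ω·m.

5.83e-06 Ω·m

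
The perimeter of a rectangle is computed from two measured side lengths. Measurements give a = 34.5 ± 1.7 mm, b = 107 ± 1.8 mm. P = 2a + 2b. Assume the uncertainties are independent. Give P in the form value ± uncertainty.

283 ± 4.95 mm

For a sum/difference, combine absolute errors in quadrature:
  (2·δa)² = 11.6;  (2·δb)² = 13.0
δP = √(24.5) = 4.95 mm
P = 283 mm.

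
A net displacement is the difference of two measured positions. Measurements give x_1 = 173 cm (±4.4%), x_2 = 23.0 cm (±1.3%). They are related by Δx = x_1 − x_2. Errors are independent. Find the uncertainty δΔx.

Δx is a linear combination, so absolute uncertainties add in quadrature:
  (δx_1)² = 57.9;  (δx_2)² = 0.0894
δΔx = √(58.0) = 7.62 cm

7.62 cm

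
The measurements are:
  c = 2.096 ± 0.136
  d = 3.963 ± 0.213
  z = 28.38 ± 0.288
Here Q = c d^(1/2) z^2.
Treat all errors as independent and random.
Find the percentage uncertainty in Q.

Q is a product of powers, so relative uncertainties combine in quadrature:
  (1·δc/c)² = (1×0.0649)² = 0.00421;  (½·δd/d)² = (0.5×0.0537)² = 0.000722;  (2·δz/z)² = (2×0.0101)² = 0.000412
δQ/Q = √(0.00534) = 0.0731

7.31%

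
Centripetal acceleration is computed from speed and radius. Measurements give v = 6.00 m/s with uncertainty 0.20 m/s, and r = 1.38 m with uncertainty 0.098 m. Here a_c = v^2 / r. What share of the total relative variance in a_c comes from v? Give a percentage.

46.8%

(δa_c/a_c)² = (2·δv/v)² + (-1·δr/r)²
  v term: (2×0.0333)² = 0.00444
  r term: (-1×0.0710)² = 0.00504
Total = 0.00949. Share from v = 0.00444/0.00949 = 0.468.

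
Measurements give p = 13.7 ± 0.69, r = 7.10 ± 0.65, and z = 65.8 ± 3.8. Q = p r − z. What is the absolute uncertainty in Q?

10.9

Let w = p·r = 97.3. δw/w = √((1·δp/p)² + (1·δr/r)²) = √(0.00254 + 0.00838) = 0.104, so δw = 10.2.
Q = w − z: δQ = √(δw² + δz²) = √(103 + 14.4) = 10.9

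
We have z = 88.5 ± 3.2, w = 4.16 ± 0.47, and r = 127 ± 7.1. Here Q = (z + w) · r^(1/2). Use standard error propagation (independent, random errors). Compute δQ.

46.7

Let u = z + w = 92.7. δu = √(δz² + δw²) = √(10.2 + 0.221) = 3.23, so δu/u = 0.0349.
Q is then a monomial in u, r:
δQ/Q = √((δu/u)² + (½·δr/r)²) = √(0.00122 + 0.000781) = 0.0447
Q = 1040, so δQ = 0.0447 × 1040 = 46.7.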